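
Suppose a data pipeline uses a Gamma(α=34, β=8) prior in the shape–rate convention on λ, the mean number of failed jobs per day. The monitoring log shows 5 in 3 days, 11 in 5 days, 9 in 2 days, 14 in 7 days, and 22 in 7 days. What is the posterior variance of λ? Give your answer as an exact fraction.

Total count: 5 + 11 + 9 + 14 + 22 = 61.
Total exposure: 3 + 5 + 2 + 7 + 7 = 24 days.
Gamma(α, β) with Poisson data over total exposure Σt gives posterior Gamma(α+Σx, β+Σt) = Gamma(95, 32).
Posterior variance = α'/β'² = 95/1024.

95/1024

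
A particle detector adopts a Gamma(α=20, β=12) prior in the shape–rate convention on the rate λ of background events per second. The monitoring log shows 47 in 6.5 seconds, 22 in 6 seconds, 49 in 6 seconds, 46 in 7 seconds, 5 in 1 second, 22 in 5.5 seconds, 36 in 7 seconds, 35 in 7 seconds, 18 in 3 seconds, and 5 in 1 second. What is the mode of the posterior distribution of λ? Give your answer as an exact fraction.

Total count: 47 + 22 + 49 + 46 + 5 + 22 + 36 + 35 + 18 + 5 = 285.
Total exposure: 6.5 + 6 + 6 + 7 + 1 + 5.5 + 7 + 7 + 3 + 1 = 50 seconds.
Posterior: α' = 20 + 285 = 305, β' = 12 + 50 = 62.
Posterior mode = (α'−1)/β' = 304/62 = 152/31.

152/31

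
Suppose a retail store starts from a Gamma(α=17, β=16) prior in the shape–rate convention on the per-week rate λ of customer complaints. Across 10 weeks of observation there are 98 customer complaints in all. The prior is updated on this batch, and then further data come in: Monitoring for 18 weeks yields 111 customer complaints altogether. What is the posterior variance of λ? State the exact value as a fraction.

113/968

Total count 98 over total exposure 10 weeks.
After the first batch: Gamma(17 + 98, 16 + 10) = Gamma(115, 26).
Total count 111 over total exposure 18 weeks.
After the second batch: Gamma(115 + 111, 26 + 18) = Gamma(226, 44).
Posterior variance = α'/β'² = 226/1936 = 113/968.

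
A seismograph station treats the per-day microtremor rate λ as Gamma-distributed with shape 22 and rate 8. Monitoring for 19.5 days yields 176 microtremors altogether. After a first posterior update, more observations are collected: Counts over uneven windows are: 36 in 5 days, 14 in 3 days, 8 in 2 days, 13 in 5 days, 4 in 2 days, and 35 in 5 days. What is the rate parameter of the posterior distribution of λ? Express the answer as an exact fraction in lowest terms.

99/2

Total count 176 over total exposure 19.5 days.
After the first batch: Gamma(22 + 176, 8 + 19.5) = Gamma(198, 55/2).
Total count: 36 + 14 + 8 + 13 + 4 + 35 = 110.
Total exposure: 5 + 3 + 2 + 5 + 2 + 5 = 22 days.
After the second batch: Gamma(198 + 110, 55/2 + 22) = Gamma(308, 99/2).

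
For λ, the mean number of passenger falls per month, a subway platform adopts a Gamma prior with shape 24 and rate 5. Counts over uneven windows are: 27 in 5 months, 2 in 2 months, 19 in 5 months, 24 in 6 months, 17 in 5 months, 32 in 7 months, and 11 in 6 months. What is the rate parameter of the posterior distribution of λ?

Total count: 27 + 2 + 19 + 24 + 17 + 32 + 11 = 132.
Total exposure: 5 + 2 + 5 + 6 + 5 + 7 + 6 = 36 months.
Gamma(α, β) with Poisson data over total exposure Σt gives posterior Gamma(α+Σx, β+Σt) = Gamma(156, 41).

41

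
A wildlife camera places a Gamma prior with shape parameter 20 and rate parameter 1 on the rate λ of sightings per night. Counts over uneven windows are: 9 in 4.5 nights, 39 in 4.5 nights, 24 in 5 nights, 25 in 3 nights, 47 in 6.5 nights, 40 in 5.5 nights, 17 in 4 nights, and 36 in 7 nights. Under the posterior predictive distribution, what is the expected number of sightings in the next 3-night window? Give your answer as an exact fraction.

Total count: 9 + 39 + 24 + 25 + 47 + 40 + 17 + 36 = 237.
Total exposure: 4.5 + 4.5 + 5 + 3 + 6.5 + 5.5 + 4 + 7 = 40 nights.
Conjugate update: add total count to the shape and total exposure to the rate, giving Gamma(257, 41).
Predictive mean over a 3-night window = T·E[λ|data] = 3·257/41 = 771/41.

771/41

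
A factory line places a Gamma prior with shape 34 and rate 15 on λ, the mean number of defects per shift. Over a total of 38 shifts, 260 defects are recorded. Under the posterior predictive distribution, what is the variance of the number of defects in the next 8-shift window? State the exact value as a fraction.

Total count 260 over total exposure 38 shifts.
By Gamma–Poisson conjugacy, the posterior is Gamma(α + Σx, β + Σt) = Gamma(34 + 260, 15 + 38) = Gamma(294, 53).
The posterior predictive for a window of length T is Negative Binomial with variance T·α'·(β'+T)/β'² = 8·294·61/2809 = 143472/2809.

143472/2809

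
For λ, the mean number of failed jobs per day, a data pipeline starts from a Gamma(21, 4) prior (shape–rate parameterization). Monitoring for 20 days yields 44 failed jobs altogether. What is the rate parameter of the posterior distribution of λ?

24

Total count 44 over total exposure 20 days.
Conjugate update: add total count to the shape and total exposure to the rate, giving Gamma(65, 24).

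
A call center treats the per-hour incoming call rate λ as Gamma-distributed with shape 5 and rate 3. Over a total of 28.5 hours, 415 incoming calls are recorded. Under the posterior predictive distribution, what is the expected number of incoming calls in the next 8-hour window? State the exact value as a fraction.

320/3

Total count 415 over total exposure 28.5 hours.
Conjugate update: add total count to the shape and total exposure to the rate, giving Gamma(420, 63/2).
Predictive mean over an 8-hour window = T·E[λ|data] = 8·420/(63/2) = 320/3.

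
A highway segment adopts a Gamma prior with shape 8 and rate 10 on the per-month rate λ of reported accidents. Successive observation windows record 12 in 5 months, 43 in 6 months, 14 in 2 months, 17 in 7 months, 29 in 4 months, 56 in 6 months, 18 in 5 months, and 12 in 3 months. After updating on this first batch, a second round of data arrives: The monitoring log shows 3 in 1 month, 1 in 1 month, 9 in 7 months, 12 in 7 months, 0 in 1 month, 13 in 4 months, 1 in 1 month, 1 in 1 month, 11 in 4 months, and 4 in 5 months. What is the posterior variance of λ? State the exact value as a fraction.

Total count: 12 + 43 + 14 + 17 + 29 + 56 + 18 + 12 = 201.
Total exposure: 5 + 6 + 2 + 7 + 4 + 6 + 5 + 3 = 38 months.
After the first batch: Gamma(8 + 201, 10 + 38) = Gamma(209, 48).
Total count: 3 + 1 + 9 + 12 + 0 + 13 + 1 + 1 + 11 + 4 = 55.
Total exposure: 1 + 1 + 7 + 7 + 1 + 4 + 1 + 1 + 4 + 5 = 32 months.
After the second batch: Gamma(209 + 55, 48 + 32) = Gamma(264, 80).
Posterior variance = α'/β'² = 264/6400 = 33/800.

33/800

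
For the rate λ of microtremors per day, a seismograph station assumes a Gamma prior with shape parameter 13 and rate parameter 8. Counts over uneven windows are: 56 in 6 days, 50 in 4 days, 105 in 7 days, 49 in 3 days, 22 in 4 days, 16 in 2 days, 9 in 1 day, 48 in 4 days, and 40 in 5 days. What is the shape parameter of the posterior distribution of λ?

408

Total count: 56 + 50 + 105 + 49 + 22 + 16 + 9 + 48 + 40 = 395.
Total exposure: 6 + 4 + 7 + 3 + 4 + 2 + 1 + 4 + 5 = 36 days.
The Gamma prior is conjugate for the Poisson rate, so λ | data ~ Gamma(13+395, 8+36) = Gamma(408, 44).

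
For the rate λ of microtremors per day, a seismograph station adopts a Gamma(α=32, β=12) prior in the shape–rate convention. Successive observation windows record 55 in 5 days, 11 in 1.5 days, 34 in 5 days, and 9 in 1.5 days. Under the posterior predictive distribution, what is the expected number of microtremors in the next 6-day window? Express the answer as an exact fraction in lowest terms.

Total count: 55 + 11 + 34 + 9 = 109.
Total exposure: 5 + 1.5 + 5 + 1.5 = 13 days.
By Gamma–Poisson conjugacy, the posterior is Gamma(α + Σx, β + Σt) = Gamma(32 + 109, 12 + 13) = Gamma(141, 25).
Predictive mean over a 6-day window = T·E[λ|data] = 6·141/25 = 846/25.

846/25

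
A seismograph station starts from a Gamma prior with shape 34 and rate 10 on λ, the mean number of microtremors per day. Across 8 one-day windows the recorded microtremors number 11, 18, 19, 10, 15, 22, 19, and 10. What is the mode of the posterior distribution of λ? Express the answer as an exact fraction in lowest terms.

157/18

Total count: 11 + 18 + 19 + 10 + 15 + 22 + 19 + 10 = 124.
Total exposure: 8 days.
Conjugate update: add total count to the shape and total exposure to the rate, giving Gamma(158, 18).
Posterior mode = (α'−1)/β' = 157/18.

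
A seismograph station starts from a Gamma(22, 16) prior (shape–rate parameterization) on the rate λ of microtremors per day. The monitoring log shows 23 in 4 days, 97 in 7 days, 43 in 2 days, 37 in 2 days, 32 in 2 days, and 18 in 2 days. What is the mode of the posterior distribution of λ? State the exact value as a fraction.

Total count: 23 + 97 + 43 + 37 + 32 + 18 = 250.
Total exposure: 4 + 7 + 2 + 2 + 2 + 2 = 19 days.
The Gamma prior is conjugate for the Poisson rate, so λ | data ~ Gamma(22+250, 16+19) = Gamma(272, 35).
Posterior mode = (α'−1)/β' = 271/35.

271/35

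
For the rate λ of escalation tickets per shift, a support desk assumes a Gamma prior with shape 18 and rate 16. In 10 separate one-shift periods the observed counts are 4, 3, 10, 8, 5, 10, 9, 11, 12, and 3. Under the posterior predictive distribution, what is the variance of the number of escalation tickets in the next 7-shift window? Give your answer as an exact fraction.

Total count: 4 + 3 + 10 + 8 + 5 + 10 + 9 + 11 + 12 + 3 = 75.
Total exposure: 10 shifts.
The Gamma prior is conjugate for the Poisson rate, so λ | data ~ Gamma(18+75, 16+10) = Gamma(93, 26).
The posterior predictive for a window of length T is Negative Binomial with variance T·α'·(β'+T)/β'² = 7·93·33/676 = 21483/676.

21483/676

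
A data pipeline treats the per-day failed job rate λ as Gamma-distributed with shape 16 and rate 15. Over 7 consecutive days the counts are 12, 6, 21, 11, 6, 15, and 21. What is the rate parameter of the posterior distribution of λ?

22

Total count: 12 + 6 + 21 + 11 + 6 + 15 + 21 = 92.
Total exposure: 7 days.
Conjugate update: add total count to the shape and total exposure to the rate, giving Gamma(108, 22).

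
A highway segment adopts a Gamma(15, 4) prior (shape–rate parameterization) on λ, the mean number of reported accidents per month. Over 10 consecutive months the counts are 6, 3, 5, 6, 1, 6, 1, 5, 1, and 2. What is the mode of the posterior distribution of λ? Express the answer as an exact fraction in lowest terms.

25/7

Total count: 6 + 3 + 5 + 6 + 1 + 6 + 1 + 5 + 1 + 2 = 36.
Total exposure: 10 months.
By Gamma–Poisson conjugacy, the posterior is Gamma(α + Σx, β + Σt) = Gamma(15 + 36, 4 + 10) = Gamma(51, 14).
Posterior mode = (α'−1)/β' = 50/14 = 25/7.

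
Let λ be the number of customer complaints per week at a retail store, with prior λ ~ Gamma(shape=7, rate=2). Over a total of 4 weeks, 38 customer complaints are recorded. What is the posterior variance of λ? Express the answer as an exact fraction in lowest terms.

5/4

Total count 38 over total exposure 4 weeks.
Posterior: α' = 7 + 38 = 45, β' = 2 + 4 = 6.
Posterior variance = α'/β'² = 45/36 = 5/4.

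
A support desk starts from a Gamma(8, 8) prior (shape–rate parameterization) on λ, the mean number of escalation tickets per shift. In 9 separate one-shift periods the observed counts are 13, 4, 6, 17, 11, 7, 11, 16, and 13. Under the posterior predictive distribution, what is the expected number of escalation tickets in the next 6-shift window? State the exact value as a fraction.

Total count: 13 + 4 + 6 + 17 + 11 + 7 + 11 + 16 + 13 = 98.
Total exposure: 9 shifts.
By Gamma–Poisson conjugacy, the posterior is Gamma(α + Σx, β + Σt) = Gamma(8 + 98, 8 + 9) = Gamma(106, 17).
Predictive mean over a 6-shift window = T·E[λ|data] = 6·106/17 = 636/17.

636/17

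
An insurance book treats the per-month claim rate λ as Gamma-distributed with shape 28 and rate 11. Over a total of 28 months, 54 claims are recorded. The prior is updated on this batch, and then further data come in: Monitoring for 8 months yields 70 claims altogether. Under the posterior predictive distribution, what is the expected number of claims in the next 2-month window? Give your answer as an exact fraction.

304/47

Total count 54 over total exposure 28 months.
After the first batch: Gamma(28 + 54, 11 + 28) = Gamma(82, 39).
Total count 70 over total exposure 8 months.
After the second batch: Gamma(82 + 70, 39 + 8) = Gamma(152, 47).
Predictive mean over a 2-month window = T·E[λ|data] = 2·152/47 = 304/47.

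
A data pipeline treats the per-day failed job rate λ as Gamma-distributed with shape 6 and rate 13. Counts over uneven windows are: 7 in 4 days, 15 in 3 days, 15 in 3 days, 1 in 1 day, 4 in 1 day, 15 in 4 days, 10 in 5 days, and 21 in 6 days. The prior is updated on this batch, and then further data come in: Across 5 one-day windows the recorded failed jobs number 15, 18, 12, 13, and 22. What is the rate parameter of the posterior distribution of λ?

Total count: 7 + 15 + 15 + 1 + 4 + 15 + 10 + 21 = 88.
Total exposure: 4 + 3 + 3 + 1 + 1 + 4 + 5 + 6 = 27 days.
After the first batch: Gamma(6 + 88, 13 + 27) = Gamma(94, 40).
Total count: 15 + 18 + 12 + 13 + 22 = 80.
Total exposure: 5 days.
After the second batch: Gamma(94 + 80, 40 + 5) = Gamma(174, 45).

45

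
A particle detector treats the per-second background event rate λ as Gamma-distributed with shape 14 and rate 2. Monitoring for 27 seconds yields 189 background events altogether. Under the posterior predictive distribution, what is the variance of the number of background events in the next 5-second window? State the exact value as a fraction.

1190/29

Total count 189 over total exposure 27 seconds.
Gamma(α, β) with Poisson data over total exposure Σt gives posterior Gamma(α+Σx, β+Σt) = Gamma(203, 29).
The posterior predictive for a window of length T is Negative Binomial with variance T·α'·(β'+T)/β'² = 5·203·34/841 = 1190/29.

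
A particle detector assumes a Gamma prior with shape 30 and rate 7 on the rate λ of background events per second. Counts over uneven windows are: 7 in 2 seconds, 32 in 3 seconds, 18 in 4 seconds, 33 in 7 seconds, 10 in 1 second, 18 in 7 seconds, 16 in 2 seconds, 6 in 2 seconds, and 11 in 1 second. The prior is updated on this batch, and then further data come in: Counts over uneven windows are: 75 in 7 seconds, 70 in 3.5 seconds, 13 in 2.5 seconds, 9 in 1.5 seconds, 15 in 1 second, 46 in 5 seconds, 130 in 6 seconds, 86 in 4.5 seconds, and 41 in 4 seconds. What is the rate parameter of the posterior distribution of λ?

Total count: 7 + 32 + 18 + 33 + 10 + 18 + 16 + 6 + 11 = 151.
Total exposure: 2 + 3 + 4 + 7 + 1 + 7 + 2 + 2 + 1 = 29 seconds.
After the first batch: Gamma(30 + 151, 7 + 29) = Gamma(181, 36).
Total count: 75 + 70 + 13 + 9 + 15 + 46 + 130 + 86 + 41 = 485.
Total exposure: 7 + 3.5 + 2.5 + 1.5 + 1 + 5 + 6 + 4.5 + 4 = 35 seconds.
After the second batch: Gamma(181 + 485, 36 + 35) = Gamma(666, 71).

71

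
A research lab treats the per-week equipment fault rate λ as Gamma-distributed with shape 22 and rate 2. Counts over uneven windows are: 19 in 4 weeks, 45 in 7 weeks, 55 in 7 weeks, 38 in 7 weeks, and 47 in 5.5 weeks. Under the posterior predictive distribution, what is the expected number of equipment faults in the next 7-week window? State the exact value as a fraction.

Total count: 19 + 45 + 55 + 38 + 47 = 204.
Total exposure: 4 + 7 + 7 + 7 + 5.5 = 30.5 weeks.
Conjugate update: add total count to the shape and total exposure to the rate, giving Gamma(226, 65/2).
Predictive mean over a 7-week window = T·E[λ|data] = 7·226/(65/2) = 3164/65.

3164/65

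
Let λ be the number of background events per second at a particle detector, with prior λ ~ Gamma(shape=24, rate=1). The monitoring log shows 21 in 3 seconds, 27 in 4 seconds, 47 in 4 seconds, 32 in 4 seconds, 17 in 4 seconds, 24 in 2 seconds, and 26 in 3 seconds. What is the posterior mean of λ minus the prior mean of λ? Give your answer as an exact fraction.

-382/25

Total count: 21 + 27 + 47 + 32 + 17 + 24 + 26 = 194.
Total exposure: 3 + 4 + 4 + 4 + 4 + 2 + 3 = 24 seconds.
Posterior: α' = 24 + 194 = 218, β' = 1 + 24 = 25.
Posterior mean = 218/25 = 218/25; prior mean = 24/1 = 24. Difference = 218/25 − 24 = -382/25.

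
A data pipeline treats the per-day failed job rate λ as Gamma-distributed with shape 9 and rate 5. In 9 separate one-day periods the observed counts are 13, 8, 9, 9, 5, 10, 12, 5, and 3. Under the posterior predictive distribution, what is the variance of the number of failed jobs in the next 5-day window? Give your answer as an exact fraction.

7885/196

Total count: 13 + 8 + 9 + 9 + 5 + 10 + 12 + 5 + 3 = 74.
Total exposure: 9 days.
The Gamma prior is conjugate for the Poisson rate, so λ | data ~ Gamma(9+74, 5+9) = Gamma(83, 14).
The posterior predictive for a window of length T is Negative Binomial with variance T·α'·(β'+T)/β'² = 5·83·19/196 = 7885/196.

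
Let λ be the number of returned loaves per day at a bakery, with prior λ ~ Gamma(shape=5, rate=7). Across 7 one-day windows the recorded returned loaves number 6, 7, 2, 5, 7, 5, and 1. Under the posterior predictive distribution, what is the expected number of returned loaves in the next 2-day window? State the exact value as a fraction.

Total count: 6 + 7 + 2 + 5 + 7 + 5 + 1 = 33.
Total exposure: 7 days.
Gamma(α, β) with Poisson data over total exposure Σt gives posterior Gamma(α+Σx, β+Σt) = Gamma(38, 14).
Predictive mean over a 2-day window = T·E[λ|data] = 2·38/14 = 38/7.

38/7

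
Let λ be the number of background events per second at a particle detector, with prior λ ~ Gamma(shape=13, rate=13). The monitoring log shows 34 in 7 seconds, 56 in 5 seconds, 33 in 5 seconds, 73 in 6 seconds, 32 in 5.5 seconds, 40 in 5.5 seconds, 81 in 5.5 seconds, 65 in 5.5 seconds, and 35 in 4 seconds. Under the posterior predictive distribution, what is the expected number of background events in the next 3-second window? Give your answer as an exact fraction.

Total count: 34 + 56 + 33 + 73 + 32 + 40 + 81 + 65 + 35 = 449.
Total exposure: 7 + 5 + 5 + 6 + 5.5 + 5.5 + 5.5 + 5.5 + 4 = 49 seconds.
The Gamma prior is conjugate for the Poisson rate, so λ | data ~ Gamma(13+449, 13+49) = Gamma(462, 62).
Predictive mean over a 3-second window = T·E[λ|data] = 3·462/62 = 693/31.

693/31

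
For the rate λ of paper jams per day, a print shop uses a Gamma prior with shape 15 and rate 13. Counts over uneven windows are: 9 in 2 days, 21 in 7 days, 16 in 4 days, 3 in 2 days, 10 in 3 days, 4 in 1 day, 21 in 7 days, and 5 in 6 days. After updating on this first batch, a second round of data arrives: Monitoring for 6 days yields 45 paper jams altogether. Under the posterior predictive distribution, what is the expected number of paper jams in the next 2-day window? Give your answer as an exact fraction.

Total count: 9 + 21 + 16 + 3 + 10 + 4 + 21 + 5 = 89.
Total exposure: 2 + 7 + 4 + 2 + 3 + 1 + 7 + 6 = 32 days.
After the first batch: Gamma(15 + 89, 13 + 32) = Gamma(104, 45).
Total count 45 over total exposure 6 days.
After the second batch: Gamma(104 + 45, 45 + 6) = Gamma(149, 51).
Predictive mean over a 2-day window = T·E[λ|data] = 2·149/51 = 298/51.

298/51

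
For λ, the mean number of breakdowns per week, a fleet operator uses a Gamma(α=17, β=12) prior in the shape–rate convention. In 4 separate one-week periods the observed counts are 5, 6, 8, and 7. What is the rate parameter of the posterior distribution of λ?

16

Total count: 5 + 6 + 8 + 7 = 26.
Total exposure: 4 weeks.
By Gamma–Poisson conjugacy, the posterior is Gamma(α + Σx, β + Σt) = Gamma(17 + 26, 12 + 4) = Gamma(43, 16).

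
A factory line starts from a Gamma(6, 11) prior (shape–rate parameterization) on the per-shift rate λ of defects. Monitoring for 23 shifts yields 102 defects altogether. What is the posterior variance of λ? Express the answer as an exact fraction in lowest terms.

27/289

Total count 102 over total exposure 23 shifts.
The Gamma prior is conjugate for the Poisson rate, so λ | data ~ Gamma(6+102, 11+23) = Gamma(108, 34).
Posterior variance = α'/β'² = 108/1156 = 27/289.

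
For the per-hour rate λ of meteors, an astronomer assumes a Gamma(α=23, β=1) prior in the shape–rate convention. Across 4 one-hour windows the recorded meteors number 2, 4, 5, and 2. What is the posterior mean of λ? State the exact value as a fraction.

Total count: 2 + 4 + 5 + 2 = 13.
Total exposure: 4 hours.
Gamma(α, β) with Poisson data over total exposure Σt gives posterior Gamma(α+Σx, β+Σt) = Gamma(36, 5).
Posterior mean = α'/β' = 36/5.

36/5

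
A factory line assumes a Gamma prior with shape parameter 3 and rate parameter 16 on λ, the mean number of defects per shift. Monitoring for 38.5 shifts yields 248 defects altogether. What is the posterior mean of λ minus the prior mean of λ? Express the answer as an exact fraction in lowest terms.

Total count 248 over total exposure 38.5 shifts.
Gamma(α, β) with Poisson data over total exposure Σt gives posterior Gamma(α+Σx, β+Σt) = Gamma(251, 109/2).
Posterior mean = 251/(109/2) = 502/109; prior mean = 3/16 = 3/16. Difference = 502/109 − 3/16 = 7705/1744.

7705/1744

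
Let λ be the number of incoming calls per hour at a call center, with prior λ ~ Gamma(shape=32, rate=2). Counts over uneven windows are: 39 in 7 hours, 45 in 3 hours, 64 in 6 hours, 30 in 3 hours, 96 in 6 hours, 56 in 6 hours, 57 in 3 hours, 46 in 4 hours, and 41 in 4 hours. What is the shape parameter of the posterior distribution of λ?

Total count: 39 + 45 + 64 + 30 + 96 + 56 + 57 + 46 + 41 = 474.
Total exposure: 7 + 3 + 6 + 3 + 6 + 6 + 3 + 4 + 4 = 42 hours.
Conjugate update: add total count to the shape and total exposure to the rate, giving Gamma(506, 44).

506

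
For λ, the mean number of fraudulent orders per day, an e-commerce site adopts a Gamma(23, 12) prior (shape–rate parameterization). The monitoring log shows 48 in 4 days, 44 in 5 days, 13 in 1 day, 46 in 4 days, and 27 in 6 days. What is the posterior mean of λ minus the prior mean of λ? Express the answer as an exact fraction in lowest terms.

Total count: 48 + 44 + 13 + 46 + 27 = 178.
Total exposure: 4 + 5 + 1 + 4 + 6 = 20 days.
Conjugate update: add total count to the shape and total exposure to the rate, giving Gamma(201, 32).
Posterior mean = 201/32 = 201/32; prior mean = 23/12 = 23/12. Difference = 201/32 − 23/12 = 419/96.

419/96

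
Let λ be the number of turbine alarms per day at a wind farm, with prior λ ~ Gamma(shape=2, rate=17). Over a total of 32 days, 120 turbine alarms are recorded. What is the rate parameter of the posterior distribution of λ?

49

Total count 120 over total exposure 32 days.
By Gamma–Poisson conjugacy, the posterior is Gamma(α + Σx, β + Σt) = Gamma(2 + 120, 17 + 32) = Gamma(122, 49).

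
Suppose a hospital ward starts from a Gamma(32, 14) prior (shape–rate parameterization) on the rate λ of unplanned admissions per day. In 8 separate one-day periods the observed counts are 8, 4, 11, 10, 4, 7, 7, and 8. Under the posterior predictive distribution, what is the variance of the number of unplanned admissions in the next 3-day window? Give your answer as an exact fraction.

6825/484

Total count: 8 + 4 + 11 + 10 + 4 + 7 + 7 + 8 = 59.
Total exposure: 8 days.
Conjugate update: add total count to the shape and total exposure to the rate, giving Gamma(91, 22).
The posterior predictive for a window of length T is Negative Binomial with variance T·α'·(β'+T)/β'² = 3·91·25/484 = 6825/484.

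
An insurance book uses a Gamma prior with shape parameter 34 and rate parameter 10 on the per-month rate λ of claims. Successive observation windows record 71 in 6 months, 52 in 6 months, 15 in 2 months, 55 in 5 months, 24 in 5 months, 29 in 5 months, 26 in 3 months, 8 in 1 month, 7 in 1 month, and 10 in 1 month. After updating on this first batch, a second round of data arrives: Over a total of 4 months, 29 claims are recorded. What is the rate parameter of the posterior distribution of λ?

Total count: 71 + 52 + 15 + 55 + 24 + 29 + 26 + 8 + 7 + 10 = 297.
Total exposure: 6 + 6 + 2 + 5 + 5 + 5 + 3 + 1 + 1 + 1 = 35 months.
After the first batch: Gamma(34 + 297, 10 + 35) = Gamma(331, 45).
Total count 29 over total exposure 4 months.
After the second batch: Gamma(331 + 29, 45 + 4) = Gamma(360, 49).

49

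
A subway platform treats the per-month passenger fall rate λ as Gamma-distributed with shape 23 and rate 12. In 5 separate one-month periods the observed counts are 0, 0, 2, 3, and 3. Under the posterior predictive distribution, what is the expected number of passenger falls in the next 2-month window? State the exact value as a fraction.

62/17

Total count: 0 + 0 + 2 + 3 + 3 = 8.
Total exposure: 5 months.
Gamma(α, β) with Poisson data over total exposure Σt gives posterior Gamma(α+Σx, β+Σt) = Gamma(31, 17).
Predictive mean over a 2-month window = T·E[λ|data] = 2·31/17 = 62/17.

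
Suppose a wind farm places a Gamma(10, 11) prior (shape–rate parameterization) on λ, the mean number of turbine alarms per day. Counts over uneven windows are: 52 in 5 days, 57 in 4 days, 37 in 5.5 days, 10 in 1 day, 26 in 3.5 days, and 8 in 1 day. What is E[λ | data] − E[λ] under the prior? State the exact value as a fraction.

Total count: 52 + 57 + 37 + 10 + 26 + 8 = 190.
Total exposure: 5 + 4 + 5.5 + 1 + 3.5 + 1 = 20 days.
Gamma(α, β) with Poisson data over total exposure Σt gives posterior Gamma(α+Σx, β+Σt) = Gamma(200, 31).
Posterior mean = 200/31 = 200/31; prior mean = 10/11 = 10/11. Difference = 200/31 − 10/11 = 1890/341.

1890/341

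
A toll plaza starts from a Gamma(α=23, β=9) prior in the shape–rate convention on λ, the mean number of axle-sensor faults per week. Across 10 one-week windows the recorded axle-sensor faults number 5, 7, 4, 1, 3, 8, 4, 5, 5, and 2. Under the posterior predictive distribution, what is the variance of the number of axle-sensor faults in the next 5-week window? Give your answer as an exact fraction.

Total count: 5 + 7 + 4 + 1 + 3 + 8 + 4 + 5 + 5 + 2 = 44.
Total exposure: 10 weeks.
By Gamma–Poisson conjugacy, the posterior is Gamma(α + Σx, β + Σt) = Gamma(23 + 44, 9 + 10) = Gamma(67, 19).
The posterior predictive for a window of length T is Negative Binomial with variance T·α'·(β'+T)/β'² = 5·67·24/361 = 8040/361.

8040/361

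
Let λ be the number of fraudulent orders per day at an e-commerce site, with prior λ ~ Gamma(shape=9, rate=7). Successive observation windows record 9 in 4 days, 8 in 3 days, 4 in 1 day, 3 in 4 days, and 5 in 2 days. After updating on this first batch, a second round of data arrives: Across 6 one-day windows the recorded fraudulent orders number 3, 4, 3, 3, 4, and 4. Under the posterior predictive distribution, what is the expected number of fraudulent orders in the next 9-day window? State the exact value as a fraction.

Total count: 9 + 8 + 4 + 3 + 5 = 29.
Total exposure: 4 + 3 + 1 + 4 + 2 = 14 days.
After the first batch: Gamma(9 + 29, 7 + 14) = Gamma(38, 21).
Total count: 3 + 4 + 3 + 3 + 4 + 4 = 21.
Total exposure: 6 days.
After the second batch: Gamma(38 + 21, 21 + 6) = Gamma(59, 27).
Predictive mean over a 9-day window = T·E[λ|data] = 9·59/27 = 59/3.

59/3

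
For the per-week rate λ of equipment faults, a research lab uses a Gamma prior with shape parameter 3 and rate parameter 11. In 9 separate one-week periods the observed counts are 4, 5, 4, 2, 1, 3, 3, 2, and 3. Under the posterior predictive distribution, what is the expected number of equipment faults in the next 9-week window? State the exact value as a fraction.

Total count: 4 + 5 + 4 + 2 + 1 + 3 + 3 + 2 + 3 = 27.
Total exposure: 9 weeks.
Posterior: α' = 3 + 27 = 30, β' = 11 + 9 = 20.
Predictive mean over a 9-week window = T·E[λ|data] = 9·30/20 = 27/2.

27/2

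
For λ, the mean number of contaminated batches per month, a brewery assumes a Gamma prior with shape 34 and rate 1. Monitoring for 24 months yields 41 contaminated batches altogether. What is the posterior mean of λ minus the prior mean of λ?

Total count 41 over total exposure 24 months.
Posterior: α' = 34 + 41 = 75, β' = 1 + 24 = 25.
Posterior mean = 75/25 = 3; prior mean = 34/1 = 34. Difference = 3 − 34 = -31.

-31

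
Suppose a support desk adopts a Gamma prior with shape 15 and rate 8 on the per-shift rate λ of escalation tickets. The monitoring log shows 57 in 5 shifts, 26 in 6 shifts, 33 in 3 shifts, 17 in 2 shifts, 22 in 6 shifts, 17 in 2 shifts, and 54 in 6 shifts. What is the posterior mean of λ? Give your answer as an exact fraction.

241/38

Total count: 57 + 26 + 33 + 17 + 22 + 17 + 54 = 226.
Total exposure: 5 + 6 + 3 + 2 + 6 + 2 + 6 = 30 shifts.
Conjugate update: add total count to the shape and total exposure to the rate, giving Gamma(241, 38).
Posterior mean = α'/β' = 241/38.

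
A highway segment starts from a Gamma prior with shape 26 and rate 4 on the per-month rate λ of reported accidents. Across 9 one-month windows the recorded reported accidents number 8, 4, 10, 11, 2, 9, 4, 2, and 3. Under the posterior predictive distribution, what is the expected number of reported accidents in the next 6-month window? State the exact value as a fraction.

Total count: 8 + 4 + 10 + 11 + 2 + 9 + 4 + 2 + 3 = 53.
Total exposure: 9 months.
The Gamma prior is conjugate for the Poisson rate, so λ | data ~ Gamma(26+53, 4+9) = Gamma(79, 13).
Predictive mean over a 6-month window = T·E[λ|data] = 6·79/13 = 474/13.

474/13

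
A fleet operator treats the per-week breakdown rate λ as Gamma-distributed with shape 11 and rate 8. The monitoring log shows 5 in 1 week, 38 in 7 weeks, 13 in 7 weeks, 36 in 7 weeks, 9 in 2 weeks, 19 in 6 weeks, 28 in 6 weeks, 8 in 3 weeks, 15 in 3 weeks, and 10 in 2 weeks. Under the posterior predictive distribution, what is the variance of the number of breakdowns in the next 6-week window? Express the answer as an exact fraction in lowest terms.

4176/169

Total count: 5 + 38 + 13 + 36 + 9 + 19 + 28 + 8 + 15 + 10 = 181.
Total exposure: 1 + 7 + 7 + 7 + 2 + 6 + 6 + 3 + 3 + 2 = 44 weeks.
The Gamma prior is conjugate for the Poisson rate, so λ | data ~ Gamma(11+181, 8+44) = Gamma(192, 52).
The posterior predictive for a window of length T is Negative Binomial with variance T·α'·(β'+T)/β'² = 6·192·58/2704 = 4176/169.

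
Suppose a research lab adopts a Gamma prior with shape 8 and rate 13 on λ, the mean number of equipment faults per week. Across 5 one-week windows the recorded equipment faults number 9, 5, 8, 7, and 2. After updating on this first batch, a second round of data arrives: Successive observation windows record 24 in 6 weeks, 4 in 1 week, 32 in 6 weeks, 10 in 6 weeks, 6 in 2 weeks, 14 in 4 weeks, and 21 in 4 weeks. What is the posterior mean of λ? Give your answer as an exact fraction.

150/47

Total count: 9 + 5 + 8 + 7 + 2 = 31.
Total exposure: 5 weeks.
After the first batch: Gamma(8 + 31, 13 + 5) = Gamma(39, 18).
Total count: 24 + 4 + 32 + 10 + 6 + 14 + 21 = 111.
Total exposure: 6 + 1 + 6 + 6 + 2 + 4 + 4 = 29 weeks.
After the second batch: Gamma(39 + 111, 18 + 29) = Gamma(150, 47).
Posterior mean = α'/β' = 150/47.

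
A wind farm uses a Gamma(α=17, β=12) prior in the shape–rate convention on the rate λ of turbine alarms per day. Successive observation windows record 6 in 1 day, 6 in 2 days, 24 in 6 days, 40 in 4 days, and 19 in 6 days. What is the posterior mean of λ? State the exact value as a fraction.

Total count: 6 + 6 + 24 + 40 + 19 = 95.
Total exposure: 1 + 2 + 6 + 4 + 6 = 19 days.
By Gamma–Poisson conjugacy, the posterior is Gamma(α + Σx, β + Σt) = Gamma(17 + 95, 12 + 19) = Gamma(112, 31).
Posterior mean = α'/β' = 112/31.

112/31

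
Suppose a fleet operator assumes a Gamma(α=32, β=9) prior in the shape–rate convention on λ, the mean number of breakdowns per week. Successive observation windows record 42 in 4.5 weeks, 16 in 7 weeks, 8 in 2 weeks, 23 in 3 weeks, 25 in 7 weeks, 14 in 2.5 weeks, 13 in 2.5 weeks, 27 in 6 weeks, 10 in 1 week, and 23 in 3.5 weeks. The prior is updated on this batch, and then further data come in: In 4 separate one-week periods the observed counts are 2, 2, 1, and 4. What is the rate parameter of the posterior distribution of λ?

Total count: 42 + 16 + 8 + 23 + 25 + 14 + 13 + 27 + 10 + 23 = 201.
Total exposure: 4.5 + 7 + 2 + 3 + 7 + 2.5 + 2.5 + 6 + 1 + 3.5 = 39 weeks.
After the first batch: Gamma(32 + 201, 9 + 39) = Gamma(233, 48).
Total count: 2 + 2 + 1 + 4 = 9.
Total exposure: 4 weeks.
After the second batch: Gamma(233 + 9, 48 + 4) = Gamma(242, 52).

52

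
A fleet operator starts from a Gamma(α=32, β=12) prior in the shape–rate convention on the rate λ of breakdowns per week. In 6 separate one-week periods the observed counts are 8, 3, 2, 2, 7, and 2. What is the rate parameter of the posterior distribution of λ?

18

Total count: 8 + 3 + 2 + 2 + 7 + 2 = 24.
Total exposure: 6 weeks.
Conjugate update: add total count to the shape and total exposure to the rate, giving Gamma(56, 18).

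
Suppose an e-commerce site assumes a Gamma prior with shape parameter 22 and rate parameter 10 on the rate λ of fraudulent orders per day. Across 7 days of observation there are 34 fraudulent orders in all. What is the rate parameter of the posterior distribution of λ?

Total count 34 over total exposure 7 days.
Gamma(α, β) with Poisson data over total exposure Σt gives posterior Gamma(α+Σx, β+Σt) = Gamma(56, 17).

17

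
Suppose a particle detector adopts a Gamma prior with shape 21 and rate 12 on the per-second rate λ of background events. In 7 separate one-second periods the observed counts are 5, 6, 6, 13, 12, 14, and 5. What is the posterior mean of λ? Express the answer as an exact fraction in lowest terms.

Total count: 5 + 6 + 6 + 13 + 12 + 14 + 5 = 61.
Total exposure: 7 seconds.
Gamma(α, β) with Poisson data over total exposure Σt gives posterior Gamma(α+Σx, β+Σt) = Gamma(82, 19).
Posterior mean = α'/β' = 82/19.

82/19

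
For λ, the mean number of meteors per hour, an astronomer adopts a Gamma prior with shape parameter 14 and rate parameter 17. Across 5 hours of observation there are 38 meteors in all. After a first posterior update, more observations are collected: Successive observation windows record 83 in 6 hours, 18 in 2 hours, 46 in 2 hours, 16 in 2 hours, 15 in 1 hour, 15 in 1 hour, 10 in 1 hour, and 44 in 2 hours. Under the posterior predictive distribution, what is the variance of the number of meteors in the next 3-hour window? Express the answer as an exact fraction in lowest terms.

322/13

Total count 38 over total exposure 5 hours.
After the first batch: Gamma(14 + 38, 17 + 5) = Gamma(52, 22).
Total count: 83 + 18 + 46 + 16 + 15 + 15 + 10 + 44 = 247.
Total exposure: 6 + 2 + 2 + 2 + 1 + 1 + 1 + 2 = 17 hours.
After the second batch: Gamma(52 + 247, 22 + 17) = Gamma(299, 39).
The posterior predictive for a window of length T is Negative Binomial with variance T·α'·(β'+T)/β'² = 3·299·42/1521 = 322/13.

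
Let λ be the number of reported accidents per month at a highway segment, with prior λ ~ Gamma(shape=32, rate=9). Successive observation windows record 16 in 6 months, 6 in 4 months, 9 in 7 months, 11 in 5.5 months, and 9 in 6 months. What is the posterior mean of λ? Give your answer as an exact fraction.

Total count: 16 + 6 + 9 + 11 + 9 = 51.
Total exposure: 6 + 4 + 7 + 5.5 + 6 = 28.5 months.
Posterior: α' = 32 + 51 = 83, β' = 9 + 28.5 = 75/2.
Posterior mean = α'/β' = 83/(75/2) = 166/75.

166/75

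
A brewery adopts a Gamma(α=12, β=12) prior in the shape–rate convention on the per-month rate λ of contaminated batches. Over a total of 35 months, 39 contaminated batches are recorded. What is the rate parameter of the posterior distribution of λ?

47

Total count 39 over total exposure 35 months.
Posterior: α' = 12 + 39 = 51, β' = 12 + 35 = 47.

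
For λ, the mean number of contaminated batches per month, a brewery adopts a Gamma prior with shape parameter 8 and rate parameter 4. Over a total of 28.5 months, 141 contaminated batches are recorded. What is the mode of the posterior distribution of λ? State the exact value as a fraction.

Total count 141 over total exposure 28.5 months.
Conjugate update: add total count to the shape and total exposure to the rate, giving Gamma(149, 65/2).
Posterior mode = (α'−1)/β' = 148/(65/2) = 296/65.

296/65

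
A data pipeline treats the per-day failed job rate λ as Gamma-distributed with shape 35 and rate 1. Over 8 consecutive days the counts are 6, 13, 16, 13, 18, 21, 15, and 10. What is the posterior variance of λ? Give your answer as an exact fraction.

Total count: 6 + 13 + 16 + 13 + 18 + 21 + 15 + 10 = 112.
Total exposure: 8 days.
By Gamma–Poisson conjugacy, the posterior is Gamma(α + Σx, β + Σt) = Gamma(35 + 112, 1 + 8) = Gamma(147, 9).
Posterior variance = α'/β'² = 147/81 = 49/27.

49/27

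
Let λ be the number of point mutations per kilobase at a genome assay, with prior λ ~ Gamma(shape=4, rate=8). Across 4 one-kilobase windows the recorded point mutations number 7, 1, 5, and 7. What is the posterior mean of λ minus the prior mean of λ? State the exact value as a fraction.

Total count: 7 + 1 + 5 + 7 = 20.
Total exposure: 4 kilobases.
The Gamma prior is conjugate for the Poisson rate, so λ | data ~ Gamma(4+20, 8+4) = Gamma(24, 12).
Posterior mean = 24/12 = 2; prior mean = 4/8 = 1/2. Difference = 2 − 1/2 = 3/2.

3/2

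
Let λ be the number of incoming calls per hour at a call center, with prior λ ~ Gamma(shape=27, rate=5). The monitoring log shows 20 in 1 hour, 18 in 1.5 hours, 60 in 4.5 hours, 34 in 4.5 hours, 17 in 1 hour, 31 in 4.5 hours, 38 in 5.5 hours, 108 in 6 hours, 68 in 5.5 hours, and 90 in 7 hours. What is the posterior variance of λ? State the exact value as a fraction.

Total count: 20 + 18 + 60 + 34 + 17 + 31 + 38 + 108 + 68 + 90 = 484.
Total exposure: 1 + 1.5 + 4.5 + 4.5 + 1 + 4.5 + 5.5 + 6 + 5.5 + 7 = 41 hours.
By Gamma–Poisson conjugacy, the posterior is Gamma(α + Σx, β + Σt) = Gamma(27 + 484, 5 + 41) = Gamma(511, 46).
Posterior variance = α'/β'² = 511/2116.

511/2116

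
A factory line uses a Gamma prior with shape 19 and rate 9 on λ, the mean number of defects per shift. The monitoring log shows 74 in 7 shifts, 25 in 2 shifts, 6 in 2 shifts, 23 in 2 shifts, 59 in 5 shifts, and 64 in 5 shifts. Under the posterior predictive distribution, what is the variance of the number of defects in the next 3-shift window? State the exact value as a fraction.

14175/512

Total count: 74 + 25 + 6 + 23 + 59 + 64 = 251.
Total exposure: 7 + 2 + 2 + 2 + 5 + 5 = 23 shifts.
Conjugate update: add total count to the shape and total exposure to the rate, giving Gamma(270, 32).
The posterior predictive for a window of length T is Negative Binomial with variance T·α'·(β'+T)/β'² = 3·270·35/1024 = 14175/512.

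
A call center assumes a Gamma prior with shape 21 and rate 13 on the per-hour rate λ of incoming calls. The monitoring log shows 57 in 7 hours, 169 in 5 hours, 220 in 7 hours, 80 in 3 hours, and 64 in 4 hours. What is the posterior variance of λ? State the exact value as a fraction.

47/117

Total count: 57 + 169 + 220 + 80 + 64 = 590.
Total exposure: 7 + 5 + 7 + 3 + 4 = 26 hours.
The Gamma prior is conjugate for the Poisson rate, so λ | data ~ Gamma(21+590, 13+26) = Gamma(611, 39).
Posterior variance = α'/β'² = 611/1521 = 47/117.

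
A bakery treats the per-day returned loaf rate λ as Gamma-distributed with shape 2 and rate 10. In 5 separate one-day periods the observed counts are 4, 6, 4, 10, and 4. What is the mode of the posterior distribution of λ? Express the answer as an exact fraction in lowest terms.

Total count: 4 + 6 + 4 + 10 + 4 = 28.
Total exposure: 5 days.
The Gamma prior is conjugate for the Poisson rate, so λ | data ~ Gamma(2+28, 10+5) = Gamma(30, 15).
Posterior mode = (α'−1)/β' = 29/15.

29/15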